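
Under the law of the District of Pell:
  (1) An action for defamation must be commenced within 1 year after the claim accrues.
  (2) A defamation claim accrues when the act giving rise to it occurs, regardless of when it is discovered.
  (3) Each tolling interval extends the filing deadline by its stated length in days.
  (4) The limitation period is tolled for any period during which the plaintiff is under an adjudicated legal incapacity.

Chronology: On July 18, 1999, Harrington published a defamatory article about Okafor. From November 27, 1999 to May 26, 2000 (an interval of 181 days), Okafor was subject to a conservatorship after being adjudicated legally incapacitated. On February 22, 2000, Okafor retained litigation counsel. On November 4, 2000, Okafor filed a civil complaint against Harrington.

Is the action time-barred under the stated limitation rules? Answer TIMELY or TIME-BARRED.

TIMELY

The limitation period began to run on July 18, 1999.
Adding the 1 year base period to July 18, 1999 gives a deadline of July 18, 2000, before any tolling.
Because the plaintiff's legal incapacity ran from November 27, 1999 to May 26, 2000, the deadline is extended by 181 days to January 15, 2001.
Nothing else in the chronology tolls or restarts the period.
Filing on November 4, 2000 beat the January 15, 2001 deadline — the action is timely.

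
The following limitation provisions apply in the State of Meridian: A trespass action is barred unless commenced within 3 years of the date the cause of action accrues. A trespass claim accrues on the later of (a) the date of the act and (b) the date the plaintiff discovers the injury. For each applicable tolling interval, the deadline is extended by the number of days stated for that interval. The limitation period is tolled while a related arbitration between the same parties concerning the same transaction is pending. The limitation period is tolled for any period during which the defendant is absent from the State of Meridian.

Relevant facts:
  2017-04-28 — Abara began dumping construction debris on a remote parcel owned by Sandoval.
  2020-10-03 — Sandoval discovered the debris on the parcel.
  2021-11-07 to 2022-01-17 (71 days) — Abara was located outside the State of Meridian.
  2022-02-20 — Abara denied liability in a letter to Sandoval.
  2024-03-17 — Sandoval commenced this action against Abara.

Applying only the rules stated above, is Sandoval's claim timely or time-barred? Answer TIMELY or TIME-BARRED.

TIME-BARRED

Because discovery on 2020-10-03 post-dates the 2017-04-28 act, accrual under the later-of rule falls on 2020-10-03.
3 years from 2020-10-03 is 2023-10-03.
Because the defendant's absence from the jurisdiction ran from 2021-11-07 to 2022-01-17, the deadline is extended by 71 days to 2023-12-13.
None of the other events listed affects the running of the period under the stated rules.
The 2024-03-17 filing falls after the 2023-12-13 deadline; the claim is time-barred.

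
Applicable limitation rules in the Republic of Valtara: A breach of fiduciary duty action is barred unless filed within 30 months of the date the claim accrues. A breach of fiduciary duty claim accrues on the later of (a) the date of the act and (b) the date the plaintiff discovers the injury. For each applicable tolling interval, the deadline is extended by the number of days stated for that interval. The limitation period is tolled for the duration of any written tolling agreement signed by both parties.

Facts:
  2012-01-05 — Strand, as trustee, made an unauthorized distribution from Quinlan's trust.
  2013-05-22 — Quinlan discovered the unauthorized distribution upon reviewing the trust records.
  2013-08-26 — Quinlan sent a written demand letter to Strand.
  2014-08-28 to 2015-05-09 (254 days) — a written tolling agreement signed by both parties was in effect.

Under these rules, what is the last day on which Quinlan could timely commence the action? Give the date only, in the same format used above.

2016-08-02

Taking the later of the act (2012-01-05) and discovery (2013-05-22), the claim accrued on 2013-05-22.
Adding the 30 months base period to 2013-05-22 gives a deadline of 2015-11-22, before any tolling.
The written tolling agreement from 2014-08-28 to 2015-05-09 tolled the period for 254 days, extending the deadline to 2016-08-02.
Nothing else in the chronology tolls or restarts the period.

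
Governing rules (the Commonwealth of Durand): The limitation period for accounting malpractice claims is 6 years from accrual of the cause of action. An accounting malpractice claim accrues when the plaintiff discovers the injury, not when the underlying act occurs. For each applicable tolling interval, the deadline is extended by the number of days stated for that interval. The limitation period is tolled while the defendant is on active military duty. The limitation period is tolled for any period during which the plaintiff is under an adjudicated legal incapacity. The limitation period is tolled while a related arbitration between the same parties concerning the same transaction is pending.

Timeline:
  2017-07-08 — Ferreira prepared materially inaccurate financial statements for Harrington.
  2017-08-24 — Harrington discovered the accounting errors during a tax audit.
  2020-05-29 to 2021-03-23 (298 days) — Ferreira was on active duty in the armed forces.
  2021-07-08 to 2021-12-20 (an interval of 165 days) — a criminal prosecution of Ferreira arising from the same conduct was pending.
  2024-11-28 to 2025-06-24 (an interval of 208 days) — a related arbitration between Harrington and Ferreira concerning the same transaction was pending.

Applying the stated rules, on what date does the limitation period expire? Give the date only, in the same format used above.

2024-06-17

The claim did not accrue until Harrington discovered the injury on 2017-08-24; the 2017-07-08 act date does not start the clock under the stated rule.
6 years from 2017-08-24 is 2023-08-24.
The period was tolled for 298 days by the defendant's active military service (2020-05-29 to 2021-03-23), pushing the deadline to 2024-06-17.
By the time the pending related arbitration began on 2024-11-28, the limitation period had already expired on 2024-06-17; that interval cannot revive it.
The pending criminal prosecution from 2021-07-08 to 2021-12-20 does not toll the period, because no stated rule makes a criminal prosecution a tolling event.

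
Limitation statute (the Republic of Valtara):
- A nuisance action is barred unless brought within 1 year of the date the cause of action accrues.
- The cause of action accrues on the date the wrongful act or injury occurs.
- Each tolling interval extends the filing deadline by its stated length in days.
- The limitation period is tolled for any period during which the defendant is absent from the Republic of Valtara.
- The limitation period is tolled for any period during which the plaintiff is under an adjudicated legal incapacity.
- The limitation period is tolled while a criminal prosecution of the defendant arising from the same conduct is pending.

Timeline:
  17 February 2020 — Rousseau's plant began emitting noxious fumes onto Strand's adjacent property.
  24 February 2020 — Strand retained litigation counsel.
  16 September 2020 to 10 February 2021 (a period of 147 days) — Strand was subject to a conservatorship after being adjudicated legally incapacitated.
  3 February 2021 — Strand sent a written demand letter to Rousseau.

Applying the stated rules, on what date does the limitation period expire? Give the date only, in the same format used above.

14 July 2021

The claim accrued on 17 February 2020, when the wrongful act occurred.
Adding the 1 year base period to 17 February 2020 gives a deadline of 17 February 2021, before any tolling.
The period was tolled for 147 days by the plaintiff's legal incapacity (16 September 2020 to 10 February 2021), pushing the deadline to 14 July 2021.
Nothing else in the chronology tolls or restarts the period.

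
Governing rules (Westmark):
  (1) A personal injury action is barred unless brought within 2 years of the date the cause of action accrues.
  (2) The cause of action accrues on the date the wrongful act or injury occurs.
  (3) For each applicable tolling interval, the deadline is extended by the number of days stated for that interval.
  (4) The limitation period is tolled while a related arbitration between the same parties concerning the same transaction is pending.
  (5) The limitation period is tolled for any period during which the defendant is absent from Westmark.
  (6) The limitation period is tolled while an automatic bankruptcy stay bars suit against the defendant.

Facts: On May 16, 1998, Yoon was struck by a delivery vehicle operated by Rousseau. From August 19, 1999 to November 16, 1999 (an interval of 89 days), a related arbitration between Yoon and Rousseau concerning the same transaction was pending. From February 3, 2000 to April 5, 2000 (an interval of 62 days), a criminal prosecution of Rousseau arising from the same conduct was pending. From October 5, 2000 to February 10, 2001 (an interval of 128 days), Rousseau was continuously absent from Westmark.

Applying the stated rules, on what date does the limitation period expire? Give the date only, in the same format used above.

The claim accrued on May 16, 1998, when the wrongful act occurred.
Adding the 2 years base period to May 16, 1998 gives a deadline of May 16, 2000, before any tolling.
Because the pending related arbitration ran from August 19, 1999 to November 16, 1999, the deadline is extended by 89 days to August 13, 2000.
By the time the defendant's absence from the jurisdiction began on October 5, 2000, the limitation period had already expired on August 13, 2000; that interval cannot revive it.
The pending criminal prosecution from February 3, 2000 to April 5, 2000 does not toll the period, because no stated rule makes a criminal prosecution a tolling event.

August 13, 2000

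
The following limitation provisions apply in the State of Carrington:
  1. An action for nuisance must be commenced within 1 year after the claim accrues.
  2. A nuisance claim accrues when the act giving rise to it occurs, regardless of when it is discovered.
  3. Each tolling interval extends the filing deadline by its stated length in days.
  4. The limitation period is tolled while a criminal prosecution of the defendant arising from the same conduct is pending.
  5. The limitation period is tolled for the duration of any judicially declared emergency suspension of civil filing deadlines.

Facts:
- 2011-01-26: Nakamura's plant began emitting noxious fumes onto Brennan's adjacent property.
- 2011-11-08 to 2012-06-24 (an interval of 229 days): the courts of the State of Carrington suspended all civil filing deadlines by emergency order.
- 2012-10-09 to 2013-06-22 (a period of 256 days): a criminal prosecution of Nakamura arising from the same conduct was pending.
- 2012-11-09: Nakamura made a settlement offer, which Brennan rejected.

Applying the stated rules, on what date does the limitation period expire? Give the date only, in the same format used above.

2012-09-11

The limitation period began to run on 2011-01-26.
The untolled deadline — 1 year after 2011-01-26 — is 2012-01-26.
Because the emergency suspension of filing deadlines ran from 2011-11-08 to 2012-06-24, the deadline is extended by 229 days to 2012-09-11.
The pending criminal prosecution starting 2012-10-09 came too late — the period had run on 2012-09-11 — and so does not extend the deadline.
Nothing else in the chronology tolls or restarts the period.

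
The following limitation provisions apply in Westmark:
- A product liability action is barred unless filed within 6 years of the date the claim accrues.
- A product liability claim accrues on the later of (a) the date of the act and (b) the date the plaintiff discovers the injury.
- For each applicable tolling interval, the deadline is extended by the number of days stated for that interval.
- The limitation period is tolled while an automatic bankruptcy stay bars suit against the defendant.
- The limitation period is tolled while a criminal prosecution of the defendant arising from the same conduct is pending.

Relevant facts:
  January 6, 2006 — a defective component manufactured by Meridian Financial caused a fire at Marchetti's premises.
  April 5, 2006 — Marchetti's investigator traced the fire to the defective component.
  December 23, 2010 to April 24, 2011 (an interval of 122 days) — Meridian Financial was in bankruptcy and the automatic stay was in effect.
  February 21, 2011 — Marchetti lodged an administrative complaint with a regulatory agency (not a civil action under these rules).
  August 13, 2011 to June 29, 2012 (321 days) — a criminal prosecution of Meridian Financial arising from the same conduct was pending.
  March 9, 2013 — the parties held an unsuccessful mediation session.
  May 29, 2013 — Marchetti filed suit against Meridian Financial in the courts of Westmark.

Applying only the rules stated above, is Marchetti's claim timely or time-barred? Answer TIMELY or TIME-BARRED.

TIMELY

Because discovery on April 5, 2006 post-dates the January 6, 2006 act, accrual under the later-of rule falls on April 5, 2006.
6 years from April 5, 2006 is April 5, 2012.
Because the automatic bankruptcy stay ran from December 23, 2010 to April 24, 2011, the deadline is extended by 122 days to August 5, 2012.
The pending criminal prosecution from August 13, 2011 to June 29, 2012 tolled the period for 321 days, extending the deadline to June 22, 2013.
The other events in the timeline have no effect on the limitation period under the stated rules.
Marchetti filed on May 29, 2013, before the June 22, 2013 deadline, so the action is timely.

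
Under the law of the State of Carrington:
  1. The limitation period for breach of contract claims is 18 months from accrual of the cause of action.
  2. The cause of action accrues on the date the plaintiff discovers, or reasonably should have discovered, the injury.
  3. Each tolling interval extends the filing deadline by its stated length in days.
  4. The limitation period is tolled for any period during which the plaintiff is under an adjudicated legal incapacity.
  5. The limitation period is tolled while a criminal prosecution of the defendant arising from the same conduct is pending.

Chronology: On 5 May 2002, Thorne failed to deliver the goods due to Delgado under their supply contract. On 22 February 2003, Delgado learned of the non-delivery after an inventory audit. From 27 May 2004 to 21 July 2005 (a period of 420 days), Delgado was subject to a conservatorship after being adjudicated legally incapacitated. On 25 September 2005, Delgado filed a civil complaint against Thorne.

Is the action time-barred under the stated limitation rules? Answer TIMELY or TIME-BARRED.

The claim did not accrue until Delgado discovered the injury on 22 February 2003; the 5 May 2002 act date does not start the clock under the stated rule.
Adding the 18 months base period to 22 February 2003 gives a deadline of 22 August 2004, before any tolling.
The plaintiff's legal incapacity from 27 May 2004 to 21 July 2005 tolled the period for 420 days, extending the deadline to 16 October 2005.
Delgado filed on 25 September 2005, before the 16 October 2005 deadline, so the action is timely.

TIMELY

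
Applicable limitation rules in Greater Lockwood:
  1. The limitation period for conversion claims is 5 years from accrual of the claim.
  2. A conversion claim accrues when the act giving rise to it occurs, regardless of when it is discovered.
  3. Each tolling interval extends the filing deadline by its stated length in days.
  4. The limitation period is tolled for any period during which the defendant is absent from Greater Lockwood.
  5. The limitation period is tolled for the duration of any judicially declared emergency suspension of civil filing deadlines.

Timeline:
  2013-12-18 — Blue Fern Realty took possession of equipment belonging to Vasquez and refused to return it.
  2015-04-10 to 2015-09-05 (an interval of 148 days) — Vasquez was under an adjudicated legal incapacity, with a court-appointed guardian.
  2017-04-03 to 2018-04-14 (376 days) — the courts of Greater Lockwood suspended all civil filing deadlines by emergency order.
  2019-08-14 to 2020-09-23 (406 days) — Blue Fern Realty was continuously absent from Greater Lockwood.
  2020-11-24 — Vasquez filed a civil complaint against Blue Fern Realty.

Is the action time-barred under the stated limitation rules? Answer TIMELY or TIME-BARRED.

The claim accrued on 2013-12-18, the date of the act.
5 years from 2013-12-18 is 2018-12-18.
Because the emergency suspension of filing deadlines ran from 2017-04-03 to 2018-04-14, the deadline is extended by 376 days to 2019-12-29.
Because the defendant's absence from the jurisdiction ran from 2019-08-14 to 2020-09-23, the deadline is extended by 406 days to 2021-02-07.
The plaintiff's legal incapacity from 2015-04-10 to 2015-09-05 does not toll the period, because no stated rule makes the plaintiff's incapacity a tolling event.
Vasquez filed on 2020-11-24, before the 2021-02-07 deadline, so the action is timely.

TIMELY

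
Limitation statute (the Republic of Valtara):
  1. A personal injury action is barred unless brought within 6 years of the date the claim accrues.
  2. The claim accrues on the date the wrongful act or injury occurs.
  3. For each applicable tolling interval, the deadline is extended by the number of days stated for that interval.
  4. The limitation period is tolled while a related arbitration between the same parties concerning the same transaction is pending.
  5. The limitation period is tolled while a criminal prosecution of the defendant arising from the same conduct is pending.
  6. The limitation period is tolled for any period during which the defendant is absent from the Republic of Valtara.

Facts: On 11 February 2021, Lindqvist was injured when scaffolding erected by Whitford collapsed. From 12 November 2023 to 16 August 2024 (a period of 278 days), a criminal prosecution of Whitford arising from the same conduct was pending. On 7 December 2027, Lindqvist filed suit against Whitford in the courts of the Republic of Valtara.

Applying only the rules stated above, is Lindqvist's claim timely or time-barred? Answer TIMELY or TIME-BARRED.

The claim accrued on 11 February 2021, when the wrongful act occurred.
The untolled deadline — 6 years after 11 February 2021 — is 11 February 2027.
The pending criminal prosecution from 12 November 2023 to 16 August 2024 tolled the period for 278 days, extending the deadline to 16 November 2027.
Filing on 7 December 2027 missed the 16 November 2027 deadline — the action is time-barred.

TIME-BARRED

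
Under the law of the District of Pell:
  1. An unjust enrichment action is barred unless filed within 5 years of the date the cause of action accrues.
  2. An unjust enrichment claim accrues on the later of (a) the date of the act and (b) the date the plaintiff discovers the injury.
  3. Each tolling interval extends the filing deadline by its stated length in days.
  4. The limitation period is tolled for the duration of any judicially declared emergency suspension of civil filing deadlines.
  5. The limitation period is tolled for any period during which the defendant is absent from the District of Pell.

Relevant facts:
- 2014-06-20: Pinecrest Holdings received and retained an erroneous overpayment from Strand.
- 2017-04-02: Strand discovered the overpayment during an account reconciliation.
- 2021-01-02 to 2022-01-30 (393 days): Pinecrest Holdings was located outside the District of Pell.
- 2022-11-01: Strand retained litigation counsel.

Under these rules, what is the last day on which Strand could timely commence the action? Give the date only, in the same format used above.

2023-04-30

Because discovery on 2017-04-02 post-dates the 2014-06-20 act, accrual under the later-of rule falls on 2017-04-02.
The untolled deadline — 5 years after 2017-04-02 — is 2022-04-02.
Because the defendant's absence from the jurisdiction ran from 2021-01-02 to 2022-01-30, the deadline is extended by 393 days to 2023-04-30.
Nothing else in the chronology tolls or restarts the period.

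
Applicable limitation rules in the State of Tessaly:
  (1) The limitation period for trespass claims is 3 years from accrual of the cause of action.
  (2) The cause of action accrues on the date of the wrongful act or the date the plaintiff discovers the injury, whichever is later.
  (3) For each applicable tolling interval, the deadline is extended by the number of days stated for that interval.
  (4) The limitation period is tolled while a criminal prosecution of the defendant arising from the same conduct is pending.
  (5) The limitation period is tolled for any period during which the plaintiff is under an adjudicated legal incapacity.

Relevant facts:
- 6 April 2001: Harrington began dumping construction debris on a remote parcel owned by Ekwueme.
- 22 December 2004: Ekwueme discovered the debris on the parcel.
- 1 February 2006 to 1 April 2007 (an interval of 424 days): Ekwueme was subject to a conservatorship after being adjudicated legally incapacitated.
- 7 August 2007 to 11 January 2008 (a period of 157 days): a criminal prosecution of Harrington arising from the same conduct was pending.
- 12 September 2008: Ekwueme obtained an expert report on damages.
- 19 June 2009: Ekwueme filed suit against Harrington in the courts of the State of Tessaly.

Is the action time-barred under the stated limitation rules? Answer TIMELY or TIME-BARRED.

The claim accrued on 22 December 2004 — the later of the 6 April 2001 act and the 22 December 2004 discovery.
Adding the 3 years base period to 22 December 2004 gives a deadline of 22 December 2007, before any tolling.
The plaintiff's legal incapacity from 1 February 2006 to 1 April 2007 tolled the period for 424 days, extending the deadline to 18 February 2009.
Because the pending criminal prosecution ran from 7 August 2007 to 11 January 2008, the deadline is extended by 157 days to 25 July 2009.
None of the other events listed affects the running of the period under the stated rules.
Ekwueme filed on 19 June 2009, before the 25 July 2009 deadline, so the action is timely.

TIMELY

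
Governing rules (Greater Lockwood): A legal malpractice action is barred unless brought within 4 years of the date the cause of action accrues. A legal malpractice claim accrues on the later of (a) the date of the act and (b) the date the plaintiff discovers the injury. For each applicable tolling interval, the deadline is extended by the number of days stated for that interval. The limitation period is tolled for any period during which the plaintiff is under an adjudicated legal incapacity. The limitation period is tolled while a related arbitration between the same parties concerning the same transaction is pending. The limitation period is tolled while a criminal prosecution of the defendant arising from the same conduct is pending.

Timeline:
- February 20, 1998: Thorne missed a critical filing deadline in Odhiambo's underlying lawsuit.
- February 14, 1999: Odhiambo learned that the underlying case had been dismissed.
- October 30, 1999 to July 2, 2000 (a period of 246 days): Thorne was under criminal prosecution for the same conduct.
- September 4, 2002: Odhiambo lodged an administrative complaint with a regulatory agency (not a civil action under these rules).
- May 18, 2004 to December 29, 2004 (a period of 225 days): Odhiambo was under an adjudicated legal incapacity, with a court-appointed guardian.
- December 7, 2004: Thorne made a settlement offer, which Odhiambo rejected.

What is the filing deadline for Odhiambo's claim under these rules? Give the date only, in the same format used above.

October 18, 2003

Taking the later of the act (February 20, 1998) and discovery (February 14, 1999), the claim accrued on February 14, 1999.
4 years from February 14, 1999 is February 14, 2003.
The period was tolled for 246 days by the pending criminal prosecution (October 30, 1999 to July 2, 2000), pushing the deadline to October 18, 2003.
The plaintiff's legal incapacity from May 18, 2004 to December 29, 2004 began after the period had already run on October 18, 2003, so it has no tolling effect.
Nothing else in the chronology tolls or restarts the period.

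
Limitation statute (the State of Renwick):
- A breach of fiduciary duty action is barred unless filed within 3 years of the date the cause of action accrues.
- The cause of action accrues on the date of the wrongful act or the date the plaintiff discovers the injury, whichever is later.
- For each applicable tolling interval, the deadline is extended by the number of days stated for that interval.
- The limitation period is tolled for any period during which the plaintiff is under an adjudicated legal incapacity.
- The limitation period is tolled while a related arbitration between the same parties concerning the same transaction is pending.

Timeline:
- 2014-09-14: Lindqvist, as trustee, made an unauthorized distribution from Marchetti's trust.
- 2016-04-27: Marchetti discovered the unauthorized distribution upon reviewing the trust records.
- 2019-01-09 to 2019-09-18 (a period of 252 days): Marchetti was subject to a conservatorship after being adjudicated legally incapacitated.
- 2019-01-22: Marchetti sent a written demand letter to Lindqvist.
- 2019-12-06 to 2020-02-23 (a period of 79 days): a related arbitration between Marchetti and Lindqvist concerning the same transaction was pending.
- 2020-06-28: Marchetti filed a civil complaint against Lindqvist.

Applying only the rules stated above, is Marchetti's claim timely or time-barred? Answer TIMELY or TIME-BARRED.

TIME-BARRED

Because discovery on 2016-04-27 post-dates the 2014-09-14 act, accrual under the later-of rule falls on 2016-04-27.
Adding the 3 years base period to 2016-04-27 gives a deadline of 2019-04-27, before any tolling.
The period was tolled for 252 days by the plaintiff's legal incapacity (2019-01-09 to 2019-09-18), pushing the deadline to 2020-01-04.
Because the pending related arbitration ran from 2019-12-06 to 2020-02-23, the deadline is extended by 79 days to 2020-03-23.
The other events in the timeline have no effect on the limitation period under the stated rules.
Filing on 2020-06-28 missed the 2020-03-23 deadline — the action is time-barred.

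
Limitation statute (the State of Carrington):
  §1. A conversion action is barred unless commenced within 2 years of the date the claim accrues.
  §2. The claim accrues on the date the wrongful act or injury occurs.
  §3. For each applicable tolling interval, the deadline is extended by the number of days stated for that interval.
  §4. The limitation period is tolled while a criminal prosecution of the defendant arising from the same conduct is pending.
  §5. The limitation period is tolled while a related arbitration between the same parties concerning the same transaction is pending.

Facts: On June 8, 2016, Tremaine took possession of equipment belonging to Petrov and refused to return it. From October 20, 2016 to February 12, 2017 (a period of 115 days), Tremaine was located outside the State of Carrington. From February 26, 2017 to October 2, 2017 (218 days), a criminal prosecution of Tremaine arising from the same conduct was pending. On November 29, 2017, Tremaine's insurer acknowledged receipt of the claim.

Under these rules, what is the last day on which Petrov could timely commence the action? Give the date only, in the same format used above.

The claim accrued on June 8, 2016, the date of the act.
2 years from June 8, 2016 is June 8, 2018.
The pending criminal prosecution from February 26, 2017 to October 2, 2017 tolled the period for 218 days, extending the deadline to January 12, 2019.
The defendant's absence from the jurisdiction from October 20, 2016 to February 12, 2017 does not toll the period, because no stated rule makes the defendant's absence a tolling event.
The other events in the timeline have no effect on the limitation period under the stated rules.

January 12, 2019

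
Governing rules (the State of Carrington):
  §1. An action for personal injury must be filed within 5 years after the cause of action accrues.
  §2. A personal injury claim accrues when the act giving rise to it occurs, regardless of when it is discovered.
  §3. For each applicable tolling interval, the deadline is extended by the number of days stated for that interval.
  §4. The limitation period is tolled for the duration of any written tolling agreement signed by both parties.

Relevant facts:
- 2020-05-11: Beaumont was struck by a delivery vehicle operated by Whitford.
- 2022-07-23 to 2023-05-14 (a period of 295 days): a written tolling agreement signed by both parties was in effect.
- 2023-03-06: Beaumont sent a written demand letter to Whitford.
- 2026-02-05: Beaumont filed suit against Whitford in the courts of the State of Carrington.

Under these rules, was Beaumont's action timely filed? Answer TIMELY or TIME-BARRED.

TIMELY

The cause of action accrued on 2020-05-11, the date of the act.
Adding the 5 years base period to 2020-05-11 gives a deadline of 2025-05-11, before any tolling.
The written tolling agreement from 2022-07-23 to 2023-05-14 tolled the period for 295 days, extending the deadline to 2026-03-02.
None of the other events listed affects the running of the period under the stated rules.
Beaumont filed on 2026-02-05, before the 2026-03-02 deadline, so the action is timely.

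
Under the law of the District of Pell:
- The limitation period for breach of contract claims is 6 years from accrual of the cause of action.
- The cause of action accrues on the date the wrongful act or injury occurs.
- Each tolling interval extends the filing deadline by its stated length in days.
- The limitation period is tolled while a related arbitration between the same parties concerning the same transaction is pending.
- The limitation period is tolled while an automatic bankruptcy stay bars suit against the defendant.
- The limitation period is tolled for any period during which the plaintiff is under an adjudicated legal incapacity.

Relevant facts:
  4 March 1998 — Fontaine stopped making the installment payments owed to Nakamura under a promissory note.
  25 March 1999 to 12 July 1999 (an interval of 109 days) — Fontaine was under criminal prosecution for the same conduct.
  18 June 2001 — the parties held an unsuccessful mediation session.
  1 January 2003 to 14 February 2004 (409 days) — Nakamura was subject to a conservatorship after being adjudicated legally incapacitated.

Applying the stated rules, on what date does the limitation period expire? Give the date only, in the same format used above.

17 April 2005

The cause of action accrued on 4 March 1998, the date of the act.
Adding the 6 years base period to 4 March 1998 gives a deadline of 4 March 2004, before any tolling.
The period was tolled for 409 days by the plaintiff's legal incapacity (1 January 2003 to 14 February 2004), pushing the deadline to 17 April 2005.
The pending criminal prosecution from 25 March 1999 to 12 July 1999 does not toll the period, because no stated rule makes a criminal prosecution a tolling event.
The other events in the timeline have no effect on the limitation period under the stated rules.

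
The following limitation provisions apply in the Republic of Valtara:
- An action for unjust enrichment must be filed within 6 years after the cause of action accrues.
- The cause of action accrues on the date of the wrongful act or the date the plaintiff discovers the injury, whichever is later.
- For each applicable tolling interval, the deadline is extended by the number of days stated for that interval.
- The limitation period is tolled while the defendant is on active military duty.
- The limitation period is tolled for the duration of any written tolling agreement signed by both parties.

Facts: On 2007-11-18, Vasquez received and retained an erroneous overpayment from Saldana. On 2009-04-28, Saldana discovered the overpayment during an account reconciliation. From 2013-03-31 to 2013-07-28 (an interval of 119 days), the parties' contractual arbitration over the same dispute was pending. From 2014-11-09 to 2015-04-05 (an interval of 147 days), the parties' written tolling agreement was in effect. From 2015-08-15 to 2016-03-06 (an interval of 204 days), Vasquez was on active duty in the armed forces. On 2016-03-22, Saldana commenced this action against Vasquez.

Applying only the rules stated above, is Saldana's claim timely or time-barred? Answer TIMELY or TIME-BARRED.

The claim accrued on 2009-04-28 — the later of the 2007-11-18 act and the 2009-04-28 discovery.
6 years from 2009-04-28 is 2015-04-28.
Because the written tolling agreement ran from 2014-11-09 to 2015-04-05, the deadline is extended by 147 days to 2015-09-22.
The period was tolled for 204 days by the defendant's active military service (2015-08-15 to 2016-03-06), pushing the deadline to 2016-04-13.
No stated provision tolls the period for a pending arbitration, so the interval from 2013-03-31 to 2013-07-28 has no effect on the deadline.
Saldana filed on 2016-03-22, before the 2016-04-13 deadline, so the action is timely.

TIMELY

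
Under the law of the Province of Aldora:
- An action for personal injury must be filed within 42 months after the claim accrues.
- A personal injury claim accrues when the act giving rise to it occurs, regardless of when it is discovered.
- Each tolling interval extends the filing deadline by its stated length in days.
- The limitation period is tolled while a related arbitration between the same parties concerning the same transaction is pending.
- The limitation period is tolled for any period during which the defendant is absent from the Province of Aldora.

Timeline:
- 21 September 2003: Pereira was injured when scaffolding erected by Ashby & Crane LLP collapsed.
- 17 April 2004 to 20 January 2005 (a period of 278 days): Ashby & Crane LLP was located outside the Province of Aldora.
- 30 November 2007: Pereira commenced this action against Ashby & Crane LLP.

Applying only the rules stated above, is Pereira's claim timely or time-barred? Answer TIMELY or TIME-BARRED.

TIMELY

The claim accrued on 21 September 2003, the date of the act.
The untolled deadline — 42 months after 21 September 2003 — is 21 March 2007.
The defendant's absence from the jurisdiction from 17 April 2004 to 20 January 2005 tolled the period for 278 days, extending the deadline to 24 December 2007.
Pereira filed on 30 November 2007, before the 24 December 2007 deadline, so the action is timely.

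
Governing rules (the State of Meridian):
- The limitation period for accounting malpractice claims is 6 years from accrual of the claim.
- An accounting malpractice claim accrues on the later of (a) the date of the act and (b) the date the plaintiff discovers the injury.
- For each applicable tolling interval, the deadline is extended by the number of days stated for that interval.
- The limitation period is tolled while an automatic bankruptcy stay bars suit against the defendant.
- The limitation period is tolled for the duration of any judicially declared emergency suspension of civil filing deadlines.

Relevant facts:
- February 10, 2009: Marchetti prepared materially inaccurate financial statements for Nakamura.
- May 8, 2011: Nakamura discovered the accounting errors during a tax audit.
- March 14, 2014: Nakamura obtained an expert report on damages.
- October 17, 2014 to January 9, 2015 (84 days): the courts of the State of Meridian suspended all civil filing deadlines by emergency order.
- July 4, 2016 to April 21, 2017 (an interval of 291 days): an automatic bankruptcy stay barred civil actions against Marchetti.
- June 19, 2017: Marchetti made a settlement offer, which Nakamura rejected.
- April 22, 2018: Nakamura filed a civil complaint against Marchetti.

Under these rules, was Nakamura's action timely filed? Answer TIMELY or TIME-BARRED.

TIMELY

Taking the later of the act (February 10, 2009) and discovery (May 8, 2011), the claim accrued on May 8, 2011.
The untolled deadline — 6 years after May 8, 2011 — is May 8, 2017.
The period was tolled for 84 days by the emergency suspension of filing deadlines (October 17, 2014 to January 9, 2015), pushing the deadline to July 31, 2017.
The period was tolled for 291 days by the automatic bankruptcy stay (July 4, 2016 to April 21, 2017), pushing the deadline to May 18, 2018.
Nothing else in the chronology tolls or restarts the period.
Filing on April 22, 2018 beat the May 18, 2018 deadline — the action is timely.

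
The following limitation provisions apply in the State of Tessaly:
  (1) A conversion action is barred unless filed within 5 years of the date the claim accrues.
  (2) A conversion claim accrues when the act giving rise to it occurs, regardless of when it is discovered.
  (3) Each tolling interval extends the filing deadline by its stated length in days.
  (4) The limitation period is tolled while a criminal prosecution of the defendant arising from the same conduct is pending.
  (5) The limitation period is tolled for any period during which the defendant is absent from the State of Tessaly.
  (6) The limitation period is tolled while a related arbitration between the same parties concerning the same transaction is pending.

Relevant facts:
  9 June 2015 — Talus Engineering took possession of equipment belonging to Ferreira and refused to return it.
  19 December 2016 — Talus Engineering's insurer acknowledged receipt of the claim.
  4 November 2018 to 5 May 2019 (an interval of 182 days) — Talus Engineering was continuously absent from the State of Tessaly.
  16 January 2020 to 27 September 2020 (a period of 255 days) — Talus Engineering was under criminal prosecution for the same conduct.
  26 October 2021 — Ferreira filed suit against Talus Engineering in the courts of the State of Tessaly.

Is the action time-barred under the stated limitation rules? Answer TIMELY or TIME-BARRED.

The limitation period began to run on 9 June 2015.
Adding the 5 years base period to 9 June 2015 gives a deadline of 9 June 2020, before any tolling.
Because the defendant's absence from the jurisdiction ran from 4 November 2018 to 5 May 2019, the deadline is extended by 182 days to 8 December 2020.
The pending criminal prosecution from 16 January 2020 to 27 September 2020 tolled the period for 255 days, extending the deadline to 20 August 2021.
None of the other events listed affects the running of the period under the stated rules.
Filing on 26 October 2021 missed the 20 August 2021 deadline — the action is time-barred.

TIME-BARRED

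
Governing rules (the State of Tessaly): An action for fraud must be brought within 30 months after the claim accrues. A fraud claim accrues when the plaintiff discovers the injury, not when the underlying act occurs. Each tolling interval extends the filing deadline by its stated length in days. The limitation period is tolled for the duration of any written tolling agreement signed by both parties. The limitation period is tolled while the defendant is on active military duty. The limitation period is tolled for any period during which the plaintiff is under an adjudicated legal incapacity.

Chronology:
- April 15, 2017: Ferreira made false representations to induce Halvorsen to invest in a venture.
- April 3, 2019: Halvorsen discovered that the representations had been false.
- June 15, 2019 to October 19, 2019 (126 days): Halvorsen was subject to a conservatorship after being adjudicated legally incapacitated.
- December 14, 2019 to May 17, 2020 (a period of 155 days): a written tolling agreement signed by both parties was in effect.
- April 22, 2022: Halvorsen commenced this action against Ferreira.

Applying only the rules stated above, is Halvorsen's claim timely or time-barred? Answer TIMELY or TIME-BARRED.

Under the discovery rule, the claim accrued on April 3, 2019, when Halvorsen discovered the injury — not on the April 15, 2017 date of the underlying act.
30 months from April 3, 2019 is October 3, 2021.
The period was tolled for 126 days by the plaintiff's legal incapacity (June 15, 2019 to October 19, 2019), pushing the deadline to February 6, 2022.
The period was tolled for 155 days by the written tolling agreement (December 14, 2019 to May 17, 2020), pushing the deadline to July 11, 2022.
Halvorsen filed on April 22, 2022, before the July 11, 2022 deadline, so the action is timely.

TIMELY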